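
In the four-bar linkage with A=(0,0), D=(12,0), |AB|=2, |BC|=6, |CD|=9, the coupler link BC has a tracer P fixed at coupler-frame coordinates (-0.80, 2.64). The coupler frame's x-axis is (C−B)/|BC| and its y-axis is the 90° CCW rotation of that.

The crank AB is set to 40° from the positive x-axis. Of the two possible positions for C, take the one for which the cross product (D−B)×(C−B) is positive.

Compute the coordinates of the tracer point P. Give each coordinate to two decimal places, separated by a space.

-1.03 2.31

A=(0,0), D=(12.00,0)
B = A + 2.00·(cos40°, sin40°) = (1.5321, 1.2856)
|BD| = 10.5466
circle(B,6.00) ∩ circle(D,9.00): a=3.1399, h=5.1128
  candidates: C₊=(5.2718,5.9776) cross=53.923; C₋=(4.0253,-4.1719) cross=-53.923
  mode + wants cross > 0 → take C=(5.2718,5.9776) (cross=53.923)
ex = (C−B)/|BC| = (0.6233,0.7820); ey = (-0.7820,0.6233)
P = B + -0.80·ex + 2.64·ey = (-1.0310,2.3054)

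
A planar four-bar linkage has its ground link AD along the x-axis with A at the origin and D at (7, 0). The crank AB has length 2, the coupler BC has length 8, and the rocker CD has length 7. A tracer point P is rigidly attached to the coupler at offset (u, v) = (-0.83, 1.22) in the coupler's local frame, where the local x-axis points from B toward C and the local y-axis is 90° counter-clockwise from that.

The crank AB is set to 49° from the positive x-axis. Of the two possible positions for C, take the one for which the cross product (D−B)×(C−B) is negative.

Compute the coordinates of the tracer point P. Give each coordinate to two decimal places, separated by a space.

2.24 2.66

A=(0,0), D=(7.00,0)
B = A + 2.00·(cos49°, sin49°) = (1.3121, 1.5094)
|BD| = 5.8848
circle(B,8.00) ∩ circle(D,7.00): a=4.2169, h=6.7984
  candidates: C₊=(7.1317,6.9988) cross=40.007; C₋=(3.6441,-6.1431) cross=-40.007
  mode - wants cross < 0 → take C=(3.6441,-6.1431) (cross=-40.007)
ex = (C−B)/|BC| = (0.2915,-0.9566); ey = (0.9566,0.2915)
P = B + -0.83·ex + 1.22·ey = (2.2372,2.6590)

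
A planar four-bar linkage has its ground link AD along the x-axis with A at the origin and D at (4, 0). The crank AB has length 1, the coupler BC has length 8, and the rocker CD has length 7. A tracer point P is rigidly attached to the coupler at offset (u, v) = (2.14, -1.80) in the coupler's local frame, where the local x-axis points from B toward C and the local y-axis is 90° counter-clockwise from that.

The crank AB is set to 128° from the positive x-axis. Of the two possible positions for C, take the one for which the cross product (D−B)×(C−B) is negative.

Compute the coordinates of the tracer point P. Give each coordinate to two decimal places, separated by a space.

A=(0,0), D=(4.00,0)
B = A + 1.00·(cos128°, sin128°) = (-0.6157, 0.7880)
|BD| = 4.6824
circle(B,8.00) ∩ circle(D,7.00): a=3.9429, h=6.9608
  candidates: C₊=(4.4425,6.9860) cross=32.594; C₋=(2.0996,-6.7371) cross=-32.594
  mode - wants cross < 0 → take C=(2.0996,-6.7371) (cross=-32.594)
ex = (C−B)/|BC| = (0.3394,-0.9406); ey = (0.9406,0.3394)
P = B + 2.14·ex + -1.80·ey = (-1.5825,-1.8359)

-1.58 -1.84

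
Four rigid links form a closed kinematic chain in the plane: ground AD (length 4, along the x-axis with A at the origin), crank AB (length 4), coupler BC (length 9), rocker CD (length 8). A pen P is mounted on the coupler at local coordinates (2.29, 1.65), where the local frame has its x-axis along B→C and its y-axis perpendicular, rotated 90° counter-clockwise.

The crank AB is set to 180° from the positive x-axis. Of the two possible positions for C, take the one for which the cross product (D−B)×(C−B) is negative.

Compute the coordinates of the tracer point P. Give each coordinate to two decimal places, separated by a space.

A=(0,0), D=(4.00,0)
B = A + 4.00·(cos180°, sin180°) = (-4.0000, 0.0000)
|BD| = 8.0000
circle(B,9.00) ∩ circle(D,8.00): a=5.0625, h=7.4412
  candidates: C₊=(1.0625,7.4412) cross=59.529; C₋=(1.0625,-7.4412) cross=-59.529
  mode - wants cross < 0 → take C=(1.0625,-7.4412) (cross=-59.529)
ex = (C−B)/|BC| = (0.5625,-0.8268); ey = (0.8268,0.5625)
P = B + 2.29·ex + 1.65·ey = (-1.3477,-0.9652)

-1.35 -0.97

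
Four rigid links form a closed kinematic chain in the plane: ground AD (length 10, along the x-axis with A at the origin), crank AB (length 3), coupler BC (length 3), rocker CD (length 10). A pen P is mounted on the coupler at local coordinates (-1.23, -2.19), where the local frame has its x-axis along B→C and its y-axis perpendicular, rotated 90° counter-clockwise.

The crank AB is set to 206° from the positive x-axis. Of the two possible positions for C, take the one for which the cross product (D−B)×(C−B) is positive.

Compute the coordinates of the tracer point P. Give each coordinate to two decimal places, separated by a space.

-2.84 -3.82

A=(0,0), D=(10.00,0)
B = A + 3.00·(cos206°, sin206°) = (-2.6964, -1.3151)
|BD| = 12.7643
circle(B,3.00) ∩ circle(D,10.00): a=2.8175, h=1.0303
  candidates: C₊=(0.0000,-0.0000) cross=13.151; C₋=(0.2123,-2.0496) cross=-13.151
  mode + wants cross > 0 → take C=(0.0000,-0.0000) (cross=13.151)
ex = (C−B)/|BC| = (0.8988,0.4384); ey = (-0.4384,0.8988)
P = B + -1.23·ex + -2.19·ey = (-2.8419,-3.8227)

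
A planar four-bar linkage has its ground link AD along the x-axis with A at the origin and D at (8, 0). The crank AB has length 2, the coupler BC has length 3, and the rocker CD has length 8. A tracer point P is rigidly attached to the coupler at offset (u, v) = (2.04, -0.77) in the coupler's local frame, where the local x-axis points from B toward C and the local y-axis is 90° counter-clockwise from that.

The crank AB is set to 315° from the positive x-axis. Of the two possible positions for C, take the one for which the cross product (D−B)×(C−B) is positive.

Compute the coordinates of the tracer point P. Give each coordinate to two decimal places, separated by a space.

1.22 0.76

A=(0,0), D=(8.00,0)
B = A + 2.00·(cos315°, sin315°) = (1.4142, -1.4142)
|BD| = 6.7359
circle(B,3.00) ∩ circle(D,8.00): a=-0.7146, h=2.9136
  candidates: C₊=(0.1038,1.2844) cross=19.626; C₋=(1.3272,-4.4130) cross=-19.626
  mode + wants cross > 0 → take C=(0.1038,1.2844) (cross=19.626)
ex = (C−B)/|BC| = (-0.4368,0.8996); ey = (-0.8996,-0.4368)
P = B + 2.04·ex + -0.77·ey = (1.2158,0.7572)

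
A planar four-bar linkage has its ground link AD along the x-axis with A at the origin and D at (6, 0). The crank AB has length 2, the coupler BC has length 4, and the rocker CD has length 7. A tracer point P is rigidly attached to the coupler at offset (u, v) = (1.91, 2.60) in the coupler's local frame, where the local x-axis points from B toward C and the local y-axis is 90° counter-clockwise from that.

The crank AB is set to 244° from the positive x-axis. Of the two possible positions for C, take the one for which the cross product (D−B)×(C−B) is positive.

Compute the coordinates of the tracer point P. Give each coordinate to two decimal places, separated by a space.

-3.36 0.26

A=(0,0), D=(6.00,0)
B = A + 2.00·(cos244°, sin244°) = (-0.8767, -1.7976)
|BD| = 7.1078
circle(B,4.00) ∩ circle(D,7.00): a=1.2325, h=3.8054
  candidates: C₊=(-0.6467,2.1958) cross=27.048; C₋=(1.2781,-5.1676) cross=-27.048
  mode + wants cross > 0 → take C=(-0.6467,2.1958) (cross=27.048)
ex = (C−B)/|BC| = (0.0575,0.9983); ey = (-0.9983,0.0575)
P = B + 1.91·ex + 2.60·ey = (-3.3626,0.2588)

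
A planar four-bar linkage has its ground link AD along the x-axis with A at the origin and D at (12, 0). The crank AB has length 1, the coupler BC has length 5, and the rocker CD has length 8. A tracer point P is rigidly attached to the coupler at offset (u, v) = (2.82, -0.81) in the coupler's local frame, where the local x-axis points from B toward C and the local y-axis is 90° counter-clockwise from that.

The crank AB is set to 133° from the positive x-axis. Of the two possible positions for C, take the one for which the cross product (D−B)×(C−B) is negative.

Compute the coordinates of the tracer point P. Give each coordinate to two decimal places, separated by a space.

1.72 -0.95

A=(0,0), D=(12.00,0)
B = A + 1.00·(cos133°, sin133°) = (-0.6820, 0.7314)
|BD| = 12.7031
circle(B,5.00) ∩ circle(D,8.00): a=4.8165, h=1.3422
  candidates: C₊=(4.2038,1.7941) cross=17.051; C₋=(4.0492,-0.8860) cross=-17.051
  mode - wants cross < 0 → take C=(4.0492,-0.8860) (cross=-17.051)
ex = (C−B)/|BC| = (0.9462,-0.3235); ey = (0.3235,0.9462)
P = B + 2.82·ex + -0.81·ey = (1.7244,-0.9473)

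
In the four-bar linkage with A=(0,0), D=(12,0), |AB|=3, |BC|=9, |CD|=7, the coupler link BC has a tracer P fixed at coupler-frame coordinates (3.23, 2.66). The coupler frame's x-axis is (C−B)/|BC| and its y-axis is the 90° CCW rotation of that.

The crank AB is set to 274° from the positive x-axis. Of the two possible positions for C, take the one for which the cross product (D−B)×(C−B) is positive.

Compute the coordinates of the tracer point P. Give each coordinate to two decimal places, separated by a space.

A=(0,0), D=(12.00,0)
B = A + 3.00·(cos274°, sin274°) = (0.2093, -2.9927)
|BD| = 12.1646
circle(B,9.00) ∩ circle(D,7.00): a=7.3976, h=5.1260
  candidates: C₊=(6.1184,3.7957) cross=62.355; C₋=(8.6406,-6.1412) cross=-62.355
  mode + wants cross > 0 → take C=(6.1184,3.7957) (cross=62.355)
ex = (C−B)/|BC| = (0.6566,0.7543); ey = (-0.7543,0.6566)
P = B + 3.23·ex + 2.66·ey = (0.3237,1.1901)

0.32 1.19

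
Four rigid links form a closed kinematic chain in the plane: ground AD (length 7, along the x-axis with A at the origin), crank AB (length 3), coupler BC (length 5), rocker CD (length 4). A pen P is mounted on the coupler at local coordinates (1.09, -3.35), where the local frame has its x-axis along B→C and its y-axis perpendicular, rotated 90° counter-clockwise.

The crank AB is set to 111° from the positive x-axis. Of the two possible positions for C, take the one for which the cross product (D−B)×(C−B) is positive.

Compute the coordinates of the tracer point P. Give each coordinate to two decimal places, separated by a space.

A=(0,0), D=(7.00,0)
B = A + 3.00·(cos111°, sin111°) = (-1.0751, 2.8007)
|BD| = 8.5470
circle(B,5.00) ∩ circle(D,4.00): a=4.8000, h=1.4000
  candidates: C₊=(3.9186,2.5505) cross=11.966; C₋=(3.0011,-0.0948) cross=-11.966
  mode + wants cross > 0 → take C=(3.9186,2.5505) (cross=11.966)
ex = (C−B)/|BC| = (0.9987,-0.0500); ey = (0.0500,0.9987)
P = B + 1.09·ex + -3.35·ey = (-0.1541,-0.5996)

-0.15 -0.60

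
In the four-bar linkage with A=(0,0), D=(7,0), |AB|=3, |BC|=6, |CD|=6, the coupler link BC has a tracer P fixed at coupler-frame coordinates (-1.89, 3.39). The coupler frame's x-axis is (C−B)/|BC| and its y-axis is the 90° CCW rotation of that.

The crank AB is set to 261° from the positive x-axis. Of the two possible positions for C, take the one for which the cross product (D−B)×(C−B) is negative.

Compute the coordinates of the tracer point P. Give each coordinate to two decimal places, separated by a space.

-0.66 0.91

A=(0,0), D=(7.00,0)
B = A + 3.00·(cos261°, sin261°) = (-0.4693, -2.9631)
|BD| = 8.0356
circle(B,6.00) ∩ circle(D,6.00): a=4.0178, h=4.4562
  candidates: C₊=(1.6222,2.6606) cross=35.808; C₋=(4.9085,-5.6237) cross=-35.808
  mode - wants cross < 0 → take C=(4.9085,-5.6237) (cross=-35.808)
ex = (C−B)/|BC| = (0.8963,-0.4434); ey = (0.4434,0.8963)
P = B + -1.89·ex + 3.39·ey = (-0.6601,0.9135)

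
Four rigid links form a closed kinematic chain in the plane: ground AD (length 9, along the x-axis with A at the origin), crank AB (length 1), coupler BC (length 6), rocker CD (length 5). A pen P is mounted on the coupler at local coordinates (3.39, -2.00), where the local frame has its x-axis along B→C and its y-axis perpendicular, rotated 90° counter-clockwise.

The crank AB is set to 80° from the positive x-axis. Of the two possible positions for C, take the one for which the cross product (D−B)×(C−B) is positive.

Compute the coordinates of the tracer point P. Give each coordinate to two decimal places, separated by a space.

A=(0,0), D=(9.00,0)
B = A + 1.00·(cos80°, sin80°) = (0.1736, 0.9848)
|BD| = 8.8811
circle(B,6.00) ∩ circle(D,5.00): a=5.0599, h=3.2246
  candidates: C₊=(5.5599,3.6284) cross=28.638; C₋=(4.8447,-2.7810) cross=-28.638
  mode + wants cross > 0 → take C=(5.5599,3.6284) (cross=28.638)
ex = (C−B)/|BC| = (0.8977,0.4406); ey = (-0.4406,0.8977)
P = B + 3.39·ex + -2.00·ey = (4.0981,0.6830)

4.10 0.68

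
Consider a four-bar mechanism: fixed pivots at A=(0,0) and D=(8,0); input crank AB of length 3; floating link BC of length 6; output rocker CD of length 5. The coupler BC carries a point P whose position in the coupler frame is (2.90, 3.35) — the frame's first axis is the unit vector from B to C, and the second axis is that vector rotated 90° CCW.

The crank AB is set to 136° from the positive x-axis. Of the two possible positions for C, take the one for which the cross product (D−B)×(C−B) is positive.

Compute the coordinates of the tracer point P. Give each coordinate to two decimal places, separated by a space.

0.37 5.72

A=(0,0), D=(8.00,0)
B = A + 3.00·(cos136°, sin136°) = (-2.1580, 2.0840)
|BD| = 10.3696
circle(B,6.00) ∩ circle(D,5.00): a=5.7152, h=1.8266
  candidates: C₊=(3.8077,2.7248) cross=18.941; C₋=(3.0735,-0.8540) cross=-18.941
  mode + wants cross > 0 → take C=(3.8077,2.7248) (cross=18.941)
ex = (C−B)/|BC| = (0.9943,0.1068); ey = (-0.1068,0.9943)
P = B + 2.90·ex + 3.35·ey = (0.3676,5.7245)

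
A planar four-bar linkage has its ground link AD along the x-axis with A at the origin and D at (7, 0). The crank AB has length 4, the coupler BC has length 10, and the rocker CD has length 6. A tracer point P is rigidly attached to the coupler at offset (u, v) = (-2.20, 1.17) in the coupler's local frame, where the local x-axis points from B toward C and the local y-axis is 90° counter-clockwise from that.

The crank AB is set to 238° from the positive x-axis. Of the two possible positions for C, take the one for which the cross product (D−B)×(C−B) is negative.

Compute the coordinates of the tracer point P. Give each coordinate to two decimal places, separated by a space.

-3.94 -1.69

A=(0,0), D=(7.00,0)
B = A + 4.00·(cos238°, sin238°) = (-2.1197, -3.3922)
|BD| = 9.7301
circle(B,10.00) ∩ circle(D,6.00): a=8.1538, h=5.7892
  candidates: C₊=(3.5043,4.8765) cross=56.330; C₋=(7.5409,-5.9756) cross=-56.330
  mode - wants cross < 0 → take C=(7.5409,-5.9756) (cross=-56.330)
ex = (C−B)/|BC| = (0.9661,-0.2583); ey = (0.2583,0.9661)
P = B + -2.20·ex + 1.17·ey = (-3.9427,-1.6936)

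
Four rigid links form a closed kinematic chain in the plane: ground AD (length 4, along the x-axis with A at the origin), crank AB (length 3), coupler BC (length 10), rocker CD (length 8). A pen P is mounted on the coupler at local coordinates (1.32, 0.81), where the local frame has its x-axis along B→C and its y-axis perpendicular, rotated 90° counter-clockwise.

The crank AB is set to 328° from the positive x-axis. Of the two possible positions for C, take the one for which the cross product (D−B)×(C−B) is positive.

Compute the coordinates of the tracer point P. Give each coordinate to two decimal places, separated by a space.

2.31 -0.06

A=(0,0), D=(4.00,0)
B = A + 3.00·(cos328°, sin328°) = (2.5441, -1.5898)
|BD| = 2.1557
circle(B,10.00) ∩ circle(D,8.00): a=9.4280, h=3.3337
  candidates: C₊=(6.4529,7.6147) cross=7.186; C₋=(11.3700,3.1117) cross=-7.186
  mode + wants cross > 0 → take C=(6.4529,7.6147) (cross=7.186)
ex = (C−B)/|BC| = (0.3909,0.9204); ey = (-0.9204,0.3909)
P = B + 1.32·ex + 0.81·ey = (2.3145,-0.0582)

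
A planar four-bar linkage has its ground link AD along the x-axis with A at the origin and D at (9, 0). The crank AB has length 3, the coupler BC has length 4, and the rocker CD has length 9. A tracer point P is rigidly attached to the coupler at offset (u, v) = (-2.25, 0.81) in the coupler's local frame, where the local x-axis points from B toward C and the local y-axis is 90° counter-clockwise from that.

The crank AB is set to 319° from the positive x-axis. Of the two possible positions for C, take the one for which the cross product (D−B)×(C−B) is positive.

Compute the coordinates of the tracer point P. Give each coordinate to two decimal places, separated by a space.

2.79 -4.30

A=(0,0), D=(9.00,0)
B = A + 3.00·(cos319°, sin319°) = (2.2641, -1.9682)
|BD| = 7.0175
circle(B,4.00) ∩ circle(D,9.00): a=-1.1225, h=3.8393
  candidates: C₊=(0.1099,1.4022) cross=26.942; C₋=(2.2635,-5.9682) cross=-26.942
  mode + wants cross > 0 → take C=(0.1099,1.4022) (cross=26.942)
ex = (C−B)/|BC| = (-0.5386,0.8426); ey = (-0.8426,-0.5386)
P = B + -2.25·ex + 0.81·ey = (2.7934,-4.3002)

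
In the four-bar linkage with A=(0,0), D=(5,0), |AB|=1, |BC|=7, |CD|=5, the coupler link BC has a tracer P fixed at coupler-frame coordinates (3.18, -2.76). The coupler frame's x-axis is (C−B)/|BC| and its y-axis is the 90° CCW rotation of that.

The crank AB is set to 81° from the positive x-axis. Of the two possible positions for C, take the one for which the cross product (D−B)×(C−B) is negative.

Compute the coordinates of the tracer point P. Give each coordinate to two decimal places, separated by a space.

-0.43 -3.18

A=(0,0), D=(5.00,0)
B = A + 1.00·(cos81°, sin81°) = (0.1564, 0.9877)
|BD| = 4.9432
circle(B,7.00) ∩ circle(D,5.00): a=4.8992, h=4.9998
  candidates: C₊=(5.9558,4.9078) cross=24.715; C₋=(3.9578,-4.8902) cross=-24.715
  mode - wants cross < 0 → take C=(3.9578,-4.8902) (cross=-24.715)
ex = (C−B)/|BC| = (0.5431,-0.8397); ey = (0.8397,0.5431)
P = B + 3.18·ex + -2.76·ey = (-0.4342,-3.1814)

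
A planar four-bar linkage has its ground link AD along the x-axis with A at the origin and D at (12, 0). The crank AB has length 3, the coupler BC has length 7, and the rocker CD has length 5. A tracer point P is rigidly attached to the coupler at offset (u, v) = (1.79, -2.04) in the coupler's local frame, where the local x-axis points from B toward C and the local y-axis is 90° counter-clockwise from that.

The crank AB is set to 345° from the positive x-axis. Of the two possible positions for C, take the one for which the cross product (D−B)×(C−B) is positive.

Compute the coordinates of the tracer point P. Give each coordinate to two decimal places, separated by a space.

5.56 -1.30

A=(0,0), D=(12.00,0)
B = A + 3.00·(cos345°, sin345°) = (2.8978, -0.7765)
|BD| = 9.1353
circle(B,7.00) ∩ circle(D,5.00): a=5.8812, h=3.7962
  candidates: C₊=(8.4351,3.5059) cross=34.679; C₋=(9.0804,-4.0590) cross=-34.679
  mode + wants cross > 0 → take C=(8.4351,3.5059) (cross=34.679)
ex = (C−B)/|BC| = (0.7910,0.6118); ey = (-0.6118,0.7910)
P = B + 1.79·ex + -2.04·ey = (5.5617,-1.2951)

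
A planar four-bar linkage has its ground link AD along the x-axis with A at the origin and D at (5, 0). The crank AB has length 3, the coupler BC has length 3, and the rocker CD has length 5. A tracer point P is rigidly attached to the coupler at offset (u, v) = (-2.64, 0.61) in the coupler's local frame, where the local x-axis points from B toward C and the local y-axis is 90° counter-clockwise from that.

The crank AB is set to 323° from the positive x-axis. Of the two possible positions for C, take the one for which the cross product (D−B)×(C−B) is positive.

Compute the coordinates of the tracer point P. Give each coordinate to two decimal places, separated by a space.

A=(0,0), D=(5.00,0)
B = A + 3.00·(cos323°, sin323°) = (2.3959, -1.8054)
|BD| = 3.1687
circle(B,3.00) ∩ circle(D,5.00): a=-0.9403, h=2.8488
  candidates: C₊=(0.0000,0.0000) cross=9.027; C₋=(3.2463,-4.6824) cross=-9.027
  mode + wants cross > 0 → take C=(0.0000,0.0000) (cross=9.027)
ex = (C−B)/|BC| = (-0.7986,0.6018); ey = (-0.6018,-0.7986)
P = B + -2.64·ex + 0.61·ey = (4.1372,-3.8814)

4.14 -3.88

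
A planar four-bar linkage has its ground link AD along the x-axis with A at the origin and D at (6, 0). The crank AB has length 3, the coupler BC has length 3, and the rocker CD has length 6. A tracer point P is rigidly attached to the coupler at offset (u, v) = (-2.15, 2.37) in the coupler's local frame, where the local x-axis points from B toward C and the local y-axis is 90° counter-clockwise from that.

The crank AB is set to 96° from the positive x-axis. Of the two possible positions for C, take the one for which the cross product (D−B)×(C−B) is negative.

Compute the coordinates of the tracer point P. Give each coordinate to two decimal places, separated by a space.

A=(0,0), D=(6.00,0)
B = A + 3.00·(cos96°, sin96°) = (-0.3136, 2.9836)
|BD| = 6.9831
circle(B,3.00) ∩ circle(D,6.00): a=1.5583, h=2.5635
  candidates: C₊=(2.1906,4.6356) cross=17.901; C₋=(-0.0000,0.0000) cross=-17.901
  mode - wants cross < 0 → take C=(-0.0000,0.0000) (cross=-17.901)
ex = (C−B)/|BC| = (0.1045,-0.9945); ey = (0.9945,0.1045)
P = B + -2.15·ex + 2.37·ey = (1.8187,5.3695)

1.82 5.37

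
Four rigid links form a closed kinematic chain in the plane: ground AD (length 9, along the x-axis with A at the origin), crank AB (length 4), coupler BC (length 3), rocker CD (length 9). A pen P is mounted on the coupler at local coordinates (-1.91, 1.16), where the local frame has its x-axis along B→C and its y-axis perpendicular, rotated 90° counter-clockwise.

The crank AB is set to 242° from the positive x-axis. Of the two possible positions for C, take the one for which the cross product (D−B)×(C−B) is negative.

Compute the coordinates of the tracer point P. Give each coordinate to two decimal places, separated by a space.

A=(0,0), D=(9.00,0)
B = A + 4.00·(cos242°, sin242°) = (-1.8779, -3.5318)
|BD| = 11.4369
circle(B,3.00) ∩ circle(D,9.00): a=2.5707, h=1.5464
  candidates: C₊=(0.0896,-1.2671) cross=17.686; C₋=(1.0447,-4.2088) cross=-17.686
  mode - wants cross < 0 → take C=(1.0447,-4.2088) (cross=-17.686)
ex = (C−B)/|BC| = (0.9742,-0.2257); ey = (0.2257,0.9742)
P = B + -1.91·ex + 1.16·ey = (-3.4769,-1.9707)

-3.48 -1.97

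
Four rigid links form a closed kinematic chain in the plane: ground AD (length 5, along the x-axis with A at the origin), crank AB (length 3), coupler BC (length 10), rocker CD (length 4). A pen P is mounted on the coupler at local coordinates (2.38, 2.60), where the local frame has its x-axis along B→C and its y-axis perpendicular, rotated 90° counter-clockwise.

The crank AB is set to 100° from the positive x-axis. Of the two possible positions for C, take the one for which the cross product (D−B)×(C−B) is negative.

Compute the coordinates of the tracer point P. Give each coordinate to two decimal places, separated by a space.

2.96 3.51

A=(0,0), D=(5.00,0)
B = A + 3.00·(cos100°, sin100°) = (-0.5209, 2.9544)
|BD| = 6.2617
circle(B,10.00) ∩ circle(D,4.00): a=9.8383, h=1.7912
  candidates: C₊=(8.9985,-0.1082) cross=11.216; C₋=(7.3083,-3.2668) cross=-11.216
  mode - wants cross < 0 → take C=(7.3083,-3.2668) (cross=-11.216)
ex = (C−B)/|BC| = (0.7829,-0.6221); ey = (0.6221,0.7829)
P = B + 2.38·ex + 2.60·ey = (2.9599,3.5094)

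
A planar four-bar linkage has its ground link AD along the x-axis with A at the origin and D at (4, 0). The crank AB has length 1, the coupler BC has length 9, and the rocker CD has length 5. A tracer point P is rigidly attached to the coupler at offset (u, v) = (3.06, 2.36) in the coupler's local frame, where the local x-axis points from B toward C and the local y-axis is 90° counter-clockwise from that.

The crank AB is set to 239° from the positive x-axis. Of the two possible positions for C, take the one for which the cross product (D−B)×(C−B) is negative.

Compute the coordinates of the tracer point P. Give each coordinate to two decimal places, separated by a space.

2.92 0.91

A=(0,0), D=(4.00,0)
B = A + 1.00·(cos239°, sin239°) = (-0.5150, -0.8572)
|BD| = 4.5957
circle(B,9.00) ∩ circle(D,5.00): a=8.3905, h=3.2556
  candidates: C₊=(7.1210,3.9063) cross=14.962; C₋=(8.3355,-2.4907) cross=-14.962
  mode - wants cross < 0 → take C=(8.3355,-2.4907) (cross=-14.962)
ex = (C−B)/|BC| = (0.9834,-0.1815); ey = (0.1815,0.9834)
P = B + 3.06·ex + 2.36·ey = (2.9225,0.9082)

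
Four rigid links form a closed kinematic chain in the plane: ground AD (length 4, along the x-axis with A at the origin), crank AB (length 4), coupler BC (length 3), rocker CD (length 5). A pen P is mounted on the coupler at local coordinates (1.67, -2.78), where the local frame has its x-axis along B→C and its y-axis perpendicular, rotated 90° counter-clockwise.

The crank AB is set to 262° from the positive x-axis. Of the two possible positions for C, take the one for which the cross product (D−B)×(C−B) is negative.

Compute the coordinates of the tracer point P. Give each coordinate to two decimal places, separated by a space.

A=(0,0), D=(4.00,0)
B = A + 4.00·(cos262°, sin262°) = (-0.5567, -3.9611)
|BD| = 6.0377
circle(B,3.00) ∩ circle(D,5.00): a=1.6938, h=2.4761
  candidates: C₊=(-0.9028,-0.9811) cross=14.950; C₋=(2.3461,-4.7185) cross=-14.950
  mode - wants cross < 0 → take C=(2.3461,-4.7185) (cross=-14.950)
ex = (C−B)/|BC| = (0.9676,-0.2525); ey = (0.2525,0.9676)
P = B + 1.67·ex + -2.78·ey = (0.3573,-7.0727)

0.36 -7.07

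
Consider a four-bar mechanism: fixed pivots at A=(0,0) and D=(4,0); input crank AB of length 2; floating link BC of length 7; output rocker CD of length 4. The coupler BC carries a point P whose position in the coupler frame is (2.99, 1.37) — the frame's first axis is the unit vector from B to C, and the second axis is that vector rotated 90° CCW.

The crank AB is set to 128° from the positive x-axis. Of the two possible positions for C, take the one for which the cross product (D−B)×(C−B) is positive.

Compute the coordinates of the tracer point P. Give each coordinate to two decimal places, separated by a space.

1.19 3.80

A=(0,0), D=(4.00,0)
B = A + 2.00·(cos128°, sin128°) = (-1.2313, 1.5760)
|BD| = 5.4636
circle(B,7.00) ∩ circle(D,4.00): a=5.7518, h=3.9896
  candidates: C₊=(5.4268,3.7369) cross=21.797; C₋=(3.1251,-3.9032) cross=-21.797
  mode + wants cross > 0 → take C=(5.4268,3.7369) (cross=21.797)
ex = (C−B)/|BC| = (0.9512,0.3087); ey = (-0.3087,0.9512)
P = B + 2.99·ex + 1.37·ey = (1.1897,3.8021)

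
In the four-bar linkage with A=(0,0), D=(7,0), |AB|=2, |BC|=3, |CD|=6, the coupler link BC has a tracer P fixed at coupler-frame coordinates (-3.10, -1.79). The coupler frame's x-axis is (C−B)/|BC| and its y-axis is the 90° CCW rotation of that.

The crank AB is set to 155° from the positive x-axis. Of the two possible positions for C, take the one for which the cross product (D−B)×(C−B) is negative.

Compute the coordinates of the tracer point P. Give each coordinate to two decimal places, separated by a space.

-5.34 0.24

A=(0,0), D=(7.00,0)
B = A + 2.00·(cos155°, sin155°) = (-1.8126, 0.8452)
|BD| = 8.8531
circle(B,3.00) ∩ circle(D,6.00): a=2.9016, h=0.7619
  candidates: C₊=(1.1485,1.3267) cross=6.745; C₋=(1.0030,-0.1902) cross=-6.745
  mode - wants cross < 0 → take C=(1.0030,-0.1902) (cross=-6.745)
ex = (C−B)/|BC| = (0.9385,-0.3452); ey = (0.3452,0.9385)
P = B + -3.10·ex + -1.79·ey = (-5.3399,0.2352)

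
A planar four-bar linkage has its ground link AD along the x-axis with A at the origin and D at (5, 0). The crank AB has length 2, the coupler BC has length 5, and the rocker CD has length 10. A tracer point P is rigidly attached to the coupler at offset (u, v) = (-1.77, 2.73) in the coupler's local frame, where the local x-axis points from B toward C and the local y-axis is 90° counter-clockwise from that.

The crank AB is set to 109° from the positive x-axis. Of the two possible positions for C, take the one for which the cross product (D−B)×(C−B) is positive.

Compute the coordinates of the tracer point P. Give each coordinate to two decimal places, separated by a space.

A=(0,0), D=(5.00,0)
B = A + 2.00·(cos109°, sin109°) = (-0.6511, 1.8910)
|BD| = 5.9591
circle(B,5.00) ∩ circle(D,10.00): a=-3.3133, h=3.7446
  candidates: C₊=(-2.6049,6.4935) cross=22.315; C₋=(-4.9815,-0.6086) cross=-22.315
  mode + wants cross > 0 → take C=(-2.6049,6.4935) (cross=22.315)
ex = (C−B)/|BC| = (-0.3907,0.9205); ey = (-0.9205,-0.3907)
P = B + -1.77·ex + 2.73·ey = (-2.4725,-0.8050)

-2.47 -0.80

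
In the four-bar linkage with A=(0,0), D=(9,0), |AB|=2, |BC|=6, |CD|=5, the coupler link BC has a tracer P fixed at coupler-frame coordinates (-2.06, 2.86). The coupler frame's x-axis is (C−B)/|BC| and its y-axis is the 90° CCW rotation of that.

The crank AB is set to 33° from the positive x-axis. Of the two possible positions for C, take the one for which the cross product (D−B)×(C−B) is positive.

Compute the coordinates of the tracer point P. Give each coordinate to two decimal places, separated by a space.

-1.62 2.32

A=(0,0), D=(9.00,0)
B = A + 2.00·(cos33°, sin33°) = (1.6773, 1.0893)
|BD| = 7.4032
circle(B,6.00) ∩ circle(D,5.00): a=4.4445, h=4.0306
  candidates: C₊=(6.6666,4.4221) cross=29.840; C₋=(5.4805,-3.5514) cross=-29.840
  mode + wants cross > 0 → take C=(6.6666,4.4221) (cross=29.840)
ex = (C−B)/|BC| = (0.8315,0.5555); ey = (-0.5555,0.8315)
P = B + -2.06·ex + 2.86·ey = (-1.6243,2.3232)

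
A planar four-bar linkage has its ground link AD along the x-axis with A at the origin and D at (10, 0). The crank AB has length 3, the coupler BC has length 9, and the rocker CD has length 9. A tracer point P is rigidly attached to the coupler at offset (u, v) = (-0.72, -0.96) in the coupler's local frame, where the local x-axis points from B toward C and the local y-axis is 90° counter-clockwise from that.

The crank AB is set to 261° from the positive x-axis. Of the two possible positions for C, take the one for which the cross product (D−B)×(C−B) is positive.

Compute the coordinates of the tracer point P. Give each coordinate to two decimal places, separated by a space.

0.16 -3.98

A=(0,0), D=(10.00,0)
B = A + 3.00·(cos261°, sin261°) = (-0.4693, -2.9631)
|BD| = 10.8805
circle(B,9.00) ∩ circle(D,9.00): a=5.4403, h=7.1696
  candidates: C₊=(2.8129,5.4171) cross=78.009; C₋=(6.7178,-8.3802) cross=-78.009
  mode + wants cross > 0 → take C=(2.8129,5.4171) (cross=78.009)
ex = (C−B)/|BC| = (0.3647,0.9311); ey = (-0.9311,0.3647)
P = B + -0.72·ex + -0.96·ey = (0.1620,-3.9836)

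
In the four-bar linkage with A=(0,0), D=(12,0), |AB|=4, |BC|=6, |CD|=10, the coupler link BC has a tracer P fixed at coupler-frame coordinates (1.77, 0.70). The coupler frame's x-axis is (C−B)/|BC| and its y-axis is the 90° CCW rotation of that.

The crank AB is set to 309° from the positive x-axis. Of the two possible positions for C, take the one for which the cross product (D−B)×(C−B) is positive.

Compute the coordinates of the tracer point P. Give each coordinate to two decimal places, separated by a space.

A=(0,0), D=(12.00,0)
B = A + 4.00·(cos309°, sin309°) = (2.5173, -3.1086)
|BD| = 9.9792
circle(B,6.00) ∩ circle(D,10.00): a=1.7830, h=5.7290
  candidates: C₊=(2.4269,2.8907) cross=57.171; C₋=(5.9961,-7.9971) cross=-57.171
  mode + wants cross > 0 → take C=(2.4269,2.8907) (cross=57.171)
ex = (C−B)/|BC| = (-0.0151,0.9999); ey = (-0.9999,-0.0151)
P = B + 1.77·ex + 0.70·ey = (1.7907,-1.3493)

1.79 -1.35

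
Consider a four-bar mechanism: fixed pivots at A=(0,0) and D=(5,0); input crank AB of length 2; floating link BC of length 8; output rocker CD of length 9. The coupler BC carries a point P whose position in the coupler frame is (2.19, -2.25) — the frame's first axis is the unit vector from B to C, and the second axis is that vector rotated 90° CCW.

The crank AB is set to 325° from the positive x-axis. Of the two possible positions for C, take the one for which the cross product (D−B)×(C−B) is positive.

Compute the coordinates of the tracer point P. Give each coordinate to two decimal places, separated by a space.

A=(0,0), D=(5.00,0)
B = A + 2.00·(cos325°, sin325°) = (1.6383, -1.1472)
|BD| = 3.5520
circle(B,8.00) ∩ circle(D,9.00): a=-0.6170, h=7.9762
  candidates: C₊=(-1.5216,6.2024) cross=28.332; C₋=(3.6303,-8.8952) cross=-28.332
  mode + wants cross > 0 → take C=(-1.5216,6.2024) (cross=28.332)
ex = (C−B)/|BC| = (-0.3950,0.9187); ey = (-0.9187,-0.3950)
P = B + 2.19·ex + -2.25·ey = (2.8403,1.7535)

2.84 1.75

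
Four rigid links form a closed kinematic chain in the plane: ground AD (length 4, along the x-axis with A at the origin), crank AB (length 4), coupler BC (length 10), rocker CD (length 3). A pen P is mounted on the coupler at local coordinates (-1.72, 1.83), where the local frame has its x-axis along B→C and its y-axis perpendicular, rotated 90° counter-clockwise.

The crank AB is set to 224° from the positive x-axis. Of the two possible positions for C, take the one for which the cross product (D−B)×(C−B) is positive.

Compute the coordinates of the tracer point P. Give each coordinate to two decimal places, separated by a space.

A=(0,0), D=(4.00,0)
B = A + 4.00·(cos224°, sin224°) = (-2.8774, -2.7786)
|BD| = 7.4175
circle(B,10.00) ∩ circle(D,3.00): a=9.8429, h=1.7656
  candidates: C₊=(5.5874,2.5456) cross=13.096; C₋=(6.9102,-0.7284) cross=-13.096
  mode + wants cross > 0 → take C=(5.5874,2.5456) (cross=13.096)
ex = (C−B)/|BC| = (0.8465,0.5324); ey = (-0.5324,0.8465)
P = B + -1.72·ex + 1.83·ey = (-5.3076,-2.1453)

-5.31 -2.15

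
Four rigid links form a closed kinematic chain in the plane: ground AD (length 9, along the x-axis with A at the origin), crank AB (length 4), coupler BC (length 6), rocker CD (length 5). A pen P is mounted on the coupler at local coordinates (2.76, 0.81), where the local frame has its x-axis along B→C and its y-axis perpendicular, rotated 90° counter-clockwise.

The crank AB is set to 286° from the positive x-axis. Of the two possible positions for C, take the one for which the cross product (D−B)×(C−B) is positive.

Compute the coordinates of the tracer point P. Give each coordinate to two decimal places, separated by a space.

1.82 -1.06

A=(0,0), D=(9.00,0)
B = A + 4.00·(cos286°, sin286°) = (1.1025, -3.8450)
|BD| = 8.7837
circle(B,6.00) ∩ circle(D,5.00): a=5.0180, h=3.2893
  candidates: C₊=(4.1744,1.3090) cross=28.892; C₋=(7.0541,-4.6058) cross=-28.892
  mode + wants cross > 0 → take C=(4.1744,1.3090) (cross=28.892)
ex = (C−B)/|BC| = (0.5120,0.8590); ey = (-0.8590,0.5120)
P = B + 2.76·ex + 0.81·ey = (1.8198,-1.0595)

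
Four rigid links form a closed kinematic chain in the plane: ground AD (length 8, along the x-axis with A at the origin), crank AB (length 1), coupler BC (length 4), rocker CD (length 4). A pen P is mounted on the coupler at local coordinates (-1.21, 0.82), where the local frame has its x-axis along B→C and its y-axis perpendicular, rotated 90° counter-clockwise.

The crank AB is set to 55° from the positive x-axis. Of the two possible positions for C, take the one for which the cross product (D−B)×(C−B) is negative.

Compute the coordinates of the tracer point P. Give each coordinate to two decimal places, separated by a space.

A=(0,0), D=(8.00,0)
B = A + 1.00·(cos55°, sin55°) = (0.5736, 0.8192)
|BD| = 7.4715
circle(B,4.00) ∩ circle(D,4.00): a=3.7357, h=1.4298
  candidates: C₊=(4.4435,1.8307) cross=10.683; C₋=(4.1300,-1.0116) cross=-10.683
  mode - wants cross < 0 → take C=(4.1300,-1.0116) (cross=-10.683)
ex = (C−B)/|BC| = (0.8891,-0.4577); ey = (0.4577,0.8891)
P = B + -1.21·ex + 0.82·ey = (-0.1269,2.1020)

-0.13 2.10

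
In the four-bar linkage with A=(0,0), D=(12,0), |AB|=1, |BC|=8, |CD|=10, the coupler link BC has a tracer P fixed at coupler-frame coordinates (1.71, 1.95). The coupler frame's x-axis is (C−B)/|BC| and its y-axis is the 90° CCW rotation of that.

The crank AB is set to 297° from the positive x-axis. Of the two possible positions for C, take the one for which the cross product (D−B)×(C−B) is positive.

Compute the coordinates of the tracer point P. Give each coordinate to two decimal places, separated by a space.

A=(0,0), D=(12.00,0)
B = A + 1.00·(cos297°, sin297°) = (0.4540, -0.8910)
|BD| = 11.5803
circle(B,8.00) ∩ circle(D,10.00): a=4.2358, h=6.7866
  candidates: C₊=(4.1551,6.2014) cross=78.591; C₋=(5.1994,-7.3316) cross=-78.591
  mode + wants cross > 0 → take C=(4.1551,6.2014) (cross=78.591)
ex = (C−B)/|BC| = (0.4626,0.8865); ey = (-0.8865,0.4626)
P = B + 1.71·ex + 1.95·ey = (-0.4837,1.5271)

-0.48 1.53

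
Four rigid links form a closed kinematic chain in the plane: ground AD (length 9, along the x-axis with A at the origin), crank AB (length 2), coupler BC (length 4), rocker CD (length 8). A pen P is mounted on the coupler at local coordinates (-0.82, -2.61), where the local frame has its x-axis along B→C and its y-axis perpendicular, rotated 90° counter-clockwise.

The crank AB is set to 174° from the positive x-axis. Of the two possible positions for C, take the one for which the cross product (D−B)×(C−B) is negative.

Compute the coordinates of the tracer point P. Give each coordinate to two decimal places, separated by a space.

-4.16 -1.45

A=(0,0), D=(9.00,0)
B = A + 2.00·(cos174°, sin174°) = (-1.9890, 0.2091)
|BD| = 10.9910
circle(B,4.00) ∩ circle(D,8.00): a=3.3119, h=2.2430
  candidates: C₊=(1.3649,2.3887) cross=24.653; C₋=(1.2796,-2.0966) cross=-24.653
  mode - wants cross < 0 → take C=(1.2796,-2.0966) (cross=-24.653)
ex = (C−B)/|BC| = (0.8172,-0.5764); ey = (0.5764,0.8172)
P = B + -0.82·ex + -2.61·ey = (-4.1635,-1.4511)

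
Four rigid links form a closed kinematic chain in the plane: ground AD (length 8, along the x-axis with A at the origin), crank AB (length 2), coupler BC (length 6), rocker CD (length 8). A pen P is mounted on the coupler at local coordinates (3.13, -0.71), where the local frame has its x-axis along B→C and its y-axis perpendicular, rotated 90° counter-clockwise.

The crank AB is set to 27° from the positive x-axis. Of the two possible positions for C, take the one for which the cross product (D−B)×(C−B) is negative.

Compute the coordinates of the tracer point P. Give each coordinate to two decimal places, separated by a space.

1.10 -2.23

A=(0,0), D=(8.00,0)
B = A + 2.00·(cos27°, sin27°) = (1.7820, 0.9080)
|BD| = 6.2839
circle(B,6.00) ∩ circle(D,8.00): a=0.9141, h=5.9300
  candidates: C₊=(3.5433,6.6436) cross=37.263; C₋=(1.8296,-5.0918) cross=-37.263
  mode - wants cross < 0 → take C=(1.8296,-5.0918) (cross=-37.263)
ex = (C−B)/|BC| = (0.0079,-1.0000); ey = (1.0000,0.0079)
P = B + 3.13·ex + -0.71·ey = (1.0969,-2.2276)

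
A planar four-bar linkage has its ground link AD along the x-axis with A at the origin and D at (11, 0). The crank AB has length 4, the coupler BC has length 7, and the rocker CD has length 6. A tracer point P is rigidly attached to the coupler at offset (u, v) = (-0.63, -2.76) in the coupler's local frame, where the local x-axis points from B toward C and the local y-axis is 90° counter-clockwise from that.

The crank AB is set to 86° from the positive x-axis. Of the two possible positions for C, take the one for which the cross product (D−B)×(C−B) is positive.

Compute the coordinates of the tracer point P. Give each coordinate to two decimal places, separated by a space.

-0.08 1.18

A=(0,0), D=(11.00,0)
B = A + 4.00·(cos86°, sin86°) = (0.2790, 3.9903)
|BD| = 11.4395
circle(B,7.00) ∩ circle(D,6.00): a=6.2879, h=3.0760
  candidates: C₊=(7.2450,4.6797) cross=35.188; C₋=(5.0991,-1.0859) cross=-35.188
  mode + wants cross > 0 → take C=(7.2450,4.6797) (cross=35.188)
ex = (C−B)/|BC| = (0.9951,0.0985); ey = (-0.0985,0.9951)
P = B + -0.63·ex + -2.76·ey = (-0.0761,1.1816)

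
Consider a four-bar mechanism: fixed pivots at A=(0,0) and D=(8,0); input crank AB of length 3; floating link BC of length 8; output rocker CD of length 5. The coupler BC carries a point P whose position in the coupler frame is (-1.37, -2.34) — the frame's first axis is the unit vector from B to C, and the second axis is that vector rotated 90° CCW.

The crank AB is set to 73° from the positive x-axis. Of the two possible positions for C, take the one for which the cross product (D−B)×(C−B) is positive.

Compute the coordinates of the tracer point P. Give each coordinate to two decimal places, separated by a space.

0.17 0.25

A=(0,0), D=(8.00,0)
B = A + 3.00·(cos73°, sin73°) = (0.8771, 2.8689)
|BD| = 7.6789
circle(B,8.00) ∩ circle(D,5.00): a=6.3789, h=4.8280
  candidates: C₊=(8.5979,4.9641) cross=37.074; C₋=(4.9903,-3.9927) cross=-37.074
  mode + wants cross > 0 → take C=(8.5979,4.9641) (cross=37.074)
ex = (C−B)/|BC| = (0.9651,0.2619); ey = (-0.2619,0.9651)
P = B + -1.37·ex + -2.34·ey = (0.1678,0.2518)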